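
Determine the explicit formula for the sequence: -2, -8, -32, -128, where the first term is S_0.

Check ratios: -8 / -2 = 4.0
Common ratio r = 4.
First term a = -2.
Formula: S_i = -2 * 4^i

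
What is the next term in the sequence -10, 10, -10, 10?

Ratios: 10 / -10 = -1.0
This is a geometric sequence with common ratio r = -1.
Next term = 10 * -1 = -10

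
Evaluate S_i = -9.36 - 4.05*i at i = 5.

S_5 = -9.36 + -4.05*5 = -9.36 + -20.25 = -29.61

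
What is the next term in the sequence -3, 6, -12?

Ratios: 6 / -3 = -2.0
This is a geometric sequence with common ratio r = -2.
Next term = -12 * -2 = 24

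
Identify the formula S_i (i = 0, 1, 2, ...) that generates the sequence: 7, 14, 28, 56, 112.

Check ratios: 14 / 7 = 2.0
Common ratio r = 2.
First term a = 7.
Formula: S_i = 7 * 2^i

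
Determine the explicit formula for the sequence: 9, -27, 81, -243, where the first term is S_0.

Check ratios: -27 / 9 = -3.0
Common ratio r = -3.
First term a = 9.
Formula: S_i = 9 * (-3)^i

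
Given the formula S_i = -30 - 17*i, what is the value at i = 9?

S_9 = -30 + -17*9 = -30 + -153 = -183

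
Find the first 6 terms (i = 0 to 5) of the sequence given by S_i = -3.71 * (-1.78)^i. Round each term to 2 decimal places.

This is a geometric sequence.
i=0: S_0 = -3.71 * (-1.78)^0 = -3.71
i=1: S_1 = -3.71 * (-1.78)^1 ≈ 6.6
i=2: S_2 = -3.71 * (-1.78)^2 ≈ -11.75
i=3: S_3 = -3.71 * (-1.78)^3 ≈ 20.92
i=4: S_4 = -3.71 * (-1.78)^4 ≈ -37.24
i=5: S_5 = -3.71 * (-1.78)^5 ≈ 66.29
The first 6 terms are: [-3.71, 6.6, -11.75, 20.92, -37.24, 66.29]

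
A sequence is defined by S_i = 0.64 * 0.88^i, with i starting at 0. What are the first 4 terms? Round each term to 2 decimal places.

This is a geometric sequence.
i=0: S_0 = 0.64 * 0.88^0 = 0.64
i=1: S_1 = 0.64 * 0.88^1 ≈ 0.56
i=2: S_2 = 0.64 * 0.88^2 ≈ 0.5
i=3: S_3 = 0.64 * 0.88^3 ≈ 0.44
The first 4 terms are: [0.64, 0.56, 0.5, 0.44]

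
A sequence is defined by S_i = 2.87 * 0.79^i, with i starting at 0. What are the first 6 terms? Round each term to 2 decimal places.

This is a geometric sequence.
i=0: S_0 = 2.87 * 0.79^0 = 2.87
i=1: S_1 = 2.87 * 0.79^1 ≈ 2.27
i=2: S_2 = 2.87 * 0.79^2 ≈ 1.79
i=3: S_3 = 2.87 * 0.79^3 ≈ 1.42
i=4: S_4 = 2.87 * 0.79^4 ≈ 1.12
i=5: S_5 = 2.87 * 0.79^5 ≈ 0.88
The first 6 terms are: [2.87, 2.27, 1.79, 1.42, 1.12, 0.88]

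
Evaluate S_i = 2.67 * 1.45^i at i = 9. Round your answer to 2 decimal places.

S_9 = 2.67 * 1.45^9 ≈ 2.67 * 28.3343 ≈ 75.65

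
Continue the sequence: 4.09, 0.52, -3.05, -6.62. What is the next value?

Differences: 0.52 - 4.09 = -3.57
This is an arithmetic sequence with common difference d = -3.57.
Next term = -6.62 + -3.57 = -10.19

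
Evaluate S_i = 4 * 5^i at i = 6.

S_6 = 4 * 5^6 = 4 * 15625 = 62500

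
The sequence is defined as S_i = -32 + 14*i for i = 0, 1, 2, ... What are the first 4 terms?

This is an arithmetic sequence.
i=0: S_0 = -32 + 14*0 = -32
i=1: S_1 = -32 + 14*1 = -18
i=2: S_2 = -32 + 14*2 = -4
i=3: S_3 = -32 + 14*3 = 10
The first 4 terms are: [-32, -18, -4, 10]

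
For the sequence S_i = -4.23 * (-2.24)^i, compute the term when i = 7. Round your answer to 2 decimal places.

S_7 = -4.23 * (-2.24)^7 ≈ -4.23 * -282.9672 ≈ 1196.95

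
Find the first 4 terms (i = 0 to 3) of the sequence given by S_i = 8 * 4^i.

This is a geometric sequence.
i=0: S_0 = 8 * 4^0 = 8
i=1: S_1 = 8 * 4^1 = 32
i=2: S_2 = 8 * 4^2 = 128
i=3: S_3 = 8 * 4^3 = 512
The first 4 terms are: [8, 32, 128, 512]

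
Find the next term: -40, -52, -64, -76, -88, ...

Differences: -52 - -40 = -12
This is an arithmetic sequence with common difference d = -12.
Next term = -88 + -12 = -100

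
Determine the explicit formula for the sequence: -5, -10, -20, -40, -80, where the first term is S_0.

Check ratios: -10 / -5 = 2.0
Common ratio r = 2.
First term a = -5.
Formula: S_i = -5 * 2^i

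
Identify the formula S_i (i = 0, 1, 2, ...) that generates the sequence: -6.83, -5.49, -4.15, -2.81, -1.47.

Check differences: -5.49 - -6.83 = 1.34
-4.15 - -5.49 = 1.34
Common difference d = 1.34.
First term a = -6.83.
Formula: S_i = -6.83 + 1.34*i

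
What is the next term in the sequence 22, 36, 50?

Differences: 36 - 22 = 14
This is an arithmetic sequence with common difference d = 14.
Next term = 50 + 14 = 64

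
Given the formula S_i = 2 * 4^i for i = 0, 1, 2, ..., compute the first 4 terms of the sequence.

This is a geometric sequence.
i=0: S_0 = 2 * 4^0 = 2
i=1: S_1 = 2 * 4^1 = 8
i=2: S_2 = 2 * 4^2 = 32
i=3: S_3 = 2 * 4^3 = 128
The first 4 terms are: [2, 8, 32, 128]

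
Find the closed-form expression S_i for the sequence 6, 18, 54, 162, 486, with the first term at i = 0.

Check ratios: 18 / 6 = 3.0
Common ratio r = 3.
First term a = 6.
Formula: S_i = 6 * 3^i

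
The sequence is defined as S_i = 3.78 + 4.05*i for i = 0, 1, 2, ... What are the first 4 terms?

This is an arithmetic sequence.
i=0: S_0 = 3.78 + 4.05*0 = 3.78
i=1: S_1 = 3.78 + 4.05*1 = 7.83
i=2: S_2 = 3.78 + 4.05*2 = 11.88
i=3: S_3 = 3.78 + 4.05*3 = 15.93
The first 4 terms are: [3.78, 7.83, 11.88, 15.93]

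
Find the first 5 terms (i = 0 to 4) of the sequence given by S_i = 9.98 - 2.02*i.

This is an arithmetic sequence.
i=0: S_0 = 9.98 + -2.02*0 = 9.98
i=1: S_1 = 9.98 + -2.02*1 = 7.96
i=2: S_2 = 9.98 + -2.02*2 = 5.94
i=3: S_3 = 9.98 + -2.02*3 = 3.92
i=4: S_4 = 9.98 + -2.02*4 = 1.9
The first 5 terms are: [9.98, 7.96, 5.94, 3.92, 1.9]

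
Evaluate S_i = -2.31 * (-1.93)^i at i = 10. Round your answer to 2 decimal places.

S_10 = -2.31 * (-1.93)^10 ≈ -2.31 * 717.089 ≈ -1656.48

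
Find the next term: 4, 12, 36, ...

Ratios: 12 / 4 = 3.0
This is a geometric sequence with common ratio r = 3.
Next term = 36 * 3 = 108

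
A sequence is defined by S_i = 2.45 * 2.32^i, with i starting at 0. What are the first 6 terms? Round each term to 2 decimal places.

This is a geometric sequence.
i=0: S_0 = 2.45 * 2.32^0 = 2.45
i=1: S_1 = 2.45 * 2.32^1 ≈ 5.68
i=2: S_2 = 2.45 * 2.32^2 ≈ 13.19
i=3: S_3 = 2.45 * 2.32^3 ≈ 30.59
i=4: S_4 = 2.45 * 2.32^4 ≈ 70.98
i=5: S_5 = 2.45 * 2.32^5 ≈ 164.67
The first 6 terms are: [2.45, 5.68, 13.19, 30.59, 70.98, 164.67]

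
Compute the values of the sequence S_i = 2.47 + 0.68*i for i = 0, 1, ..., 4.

This is an arithmetic sequence.
i=0: S_0 = 2.47 + 0.68*0 = 2.47
i=1: S_1 = 2.47 + 0.68*1 = 3.15
i=2: S_2 = 2.47 + 0.68*2 = 3.83
i=3: S_3 = 2.47 + 0.68*3 = 4.51
i=4: S_4 = 2.47 + 0.68*4 = 5.19
The first 5 terms are: [2.47, 3.15, 3.83, 4.51, 5.19]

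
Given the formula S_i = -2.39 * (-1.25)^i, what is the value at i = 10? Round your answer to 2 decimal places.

S_10 = -2.39 * (-1.25)^10 ≈ -2.39 * 9.3132 ≈ -22.26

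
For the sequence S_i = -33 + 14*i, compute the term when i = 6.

S_6 = -33 + 14*6 = -33 + 84 = 51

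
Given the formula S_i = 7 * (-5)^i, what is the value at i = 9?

S_9 = 7 * (-5)^9 = 7 * -1953125 = -13671875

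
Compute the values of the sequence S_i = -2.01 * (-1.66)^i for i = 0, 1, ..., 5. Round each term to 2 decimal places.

This is a geometric sequence.
i=0: S_0 = -2.01 * (-1.66)^0 = -2.01
i=1: S_1 = -2.01 * (-1.66)^1 ≈ 3.34
i=2: S_2 = -2.01 * (-1.66)^2 ≈ -5.54
i=3: S_3 = -2.01 * (-1.66)^3 ≈ 9.19
i=4: S_4 = -2.01 * (-1.66)^4 ≈ -15.26
i=5: S_5 = -2.01 * (-1.66)^5 ≈ 25.34
The first 6 terms are: [-2.01, 3.34, -5.54, 9.19, -15.26, 25.34]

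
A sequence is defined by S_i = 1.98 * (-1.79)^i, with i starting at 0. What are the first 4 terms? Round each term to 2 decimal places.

This is a geometric sequence.
i=0: S_0 = 1.98 * (-1.79)^0 = 1.98
i=1: S_1 = 1.98 * (-1.79)^1 ≈ -3.54
i=2: S_2 = 1.98 * (-1.79)^2 ≈ 6.34
i=3: S_3 = 1.98 * (-1.79)^3 ≈ -11.36
The first 4 terms are: [1.98, -3.54, 6.34, -11.36]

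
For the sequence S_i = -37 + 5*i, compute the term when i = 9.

S_9 = -37 + 5*9 = -37 + 45 = 8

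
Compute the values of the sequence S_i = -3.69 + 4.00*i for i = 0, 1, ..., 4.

This is an arithmetic sequence.
i=0: S_0 = -3.69 + 4.0*0 = -3.69
i=1: S_1 = -3.69 + 4.0*1 = 0.31
i=2: S_2 = -3.69 + 4.0*2 = 4.31
i=3: S_3 = -3.69 + 4.0*3 = 8.31
i=4: S_4 = -3.69 + 4.0*4 = 12.31
The first 5 terms are: [-3.69, 0.31, 4.31, 8.31, 12.31]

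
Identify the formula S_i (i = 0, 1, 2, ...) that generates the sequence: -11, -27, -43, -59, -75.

Check differences: -27 - -11 = -16
-43 - -27 = -16
Common difference d = -16.
First term a = -11.
Formula: S_i = -11 - 16*i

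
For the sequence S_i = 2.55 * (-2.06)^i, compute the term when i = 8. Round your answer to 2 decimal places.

S_8 = 2.55 * (-2.06)^8 ≈ 2.55 * 324.2931 ≈ 826.95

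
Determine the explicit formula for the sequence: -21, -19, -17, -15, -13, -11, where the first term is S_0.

Check differences: -19 - -21 = 2
-17 - -19 = 2
Common difference d = 2.
First term a = -21.
Formula: S_i = -21 + 2*i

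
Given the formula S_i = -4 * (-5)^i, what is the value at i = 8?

S_8 = -4 * (-5)^8 = -4 * 390625 = -1562500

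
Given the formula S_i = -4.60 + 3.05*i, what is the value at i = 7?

S_7 = -4.6 + 3.05*7 = -4.6 + 21.35 = 16.75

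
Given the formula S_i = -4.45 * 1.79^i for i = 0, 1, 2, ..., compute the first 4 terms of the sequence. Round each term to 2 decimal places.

This is a geometric sequence.
i=0: S_0 = -4.45 * 1.79^0 = -4.45
i=1: S_1 = -4.45 * 1.79^1 ≈ -7.97
i=2: S_2 = -4.45 * 1.79^2 ≈ -14.26
i=3: S_3 = -4.45 * 1.79^3 ≈ -25.52
The first 4 terms are: [-4.45, -7.97, -14.26, -25.52]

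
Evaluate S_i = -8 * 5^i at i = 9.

S_9 = -8 * 5^9 = -8 * 1953125 = -15625000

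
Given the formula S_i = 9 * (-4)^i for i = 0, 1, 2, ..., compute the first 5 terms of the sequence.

This is a geometric sequence.
i=0: S_0 = 9 * (-4)^0 = 9
i=1: S_1 = 9 * (-4)^1 = -36
i=2: S_2 = 9 * (-4)^2 = 144
i=3: S_3 = 9 * (-4)^3 = -576
i=4: S_4 = 9 * (-4)^4 = 2304
The first 5 terms are: [9, -36, 144, -576, 2304]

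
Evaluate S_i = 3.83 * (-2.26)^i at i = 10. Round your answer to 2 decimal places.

S_10 = 3.83 * (-2.26)^10 ≈ 3.83 * 3476.037 ≈ 13313.22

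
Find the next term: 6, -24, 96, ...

Ratios: -24 / 6 = -4.0
This is a geometric sequence with common ratio r = -4.
Next term = 96 * -4 = -384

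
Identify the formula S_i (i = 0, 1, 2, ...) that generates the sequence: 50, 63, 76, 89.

Check differences: 63 - 50 = 13
76 - 63 = 13
Common difference d = 13.
First term a = 50.
Formula: S_i = 50 + 13*i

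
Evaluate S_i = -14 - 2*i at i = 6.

S_6 = -14 + -2*6 = -14 + -12 = -26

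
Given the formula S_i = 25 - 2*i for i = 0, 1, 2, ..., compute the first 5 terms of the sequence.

This is an arithmetic sequence.
i=0: S_0 = 25 + -2*0 = 25
i=1: S_1 = 25 + -2*1 = 23
i=2: S_2 = 25 + -2*2 = 21
i=3: S_3 = 25 + -2*3 = 19
i=4: S_4 = 25 + -2*4 = 17
The first 5 terms are: [25, 23, 21, 19, 17]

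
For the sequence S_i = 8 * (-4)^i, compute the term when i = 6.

S_6 = 8 * (-4)^6 = 8 * 4096 = 32768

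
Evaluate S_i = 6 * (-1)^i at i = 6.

S_6 = 6 * (-1)^6 = 6 * 1 = 6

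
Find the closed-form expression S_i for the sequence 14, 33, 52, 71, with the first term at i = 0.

Check differences: 33 - 14 = 19
52 - 33 = 19
Common difference d = 19.
First term a = 14.
Formula: S_i = 14 + 19*i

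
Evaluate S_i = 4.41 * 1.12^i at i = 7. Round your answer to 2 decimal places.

S_7 = 4.41 * 1.12^7 ≈ 4.41 * 2.2107 ≈ 9.75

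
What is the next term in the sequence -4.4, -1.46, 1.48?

Differences: -1.46 - -4.4 = 2.94
This is an arithmetic sequence with common difference d = 2.94.
Next term = 1.48 + 2.94 = 4.42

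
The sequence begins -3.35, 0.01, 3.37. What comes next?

Differences: 0.01 - -3.35 = 3.36
This is an arithmetic sequence with common difference d = 3.36.
Next term = 3.37 + 3.36 = 6.73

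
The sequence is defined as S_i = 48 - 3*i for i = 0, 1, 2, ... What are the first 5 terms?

This is an arithmetic sequence.
i=0: S_0 = 48 + -3*0 = 48
i=1: S_1 = 48 + -3*1 = 45
i=2: S_2 = 48 + -3*2 = 42
i=3: S_3 = 48 + -3*3 = 39
i=4: S_4 = 48 + -3*4 = 36
The first 5 terms are: [48, 45, 42, 39, 36]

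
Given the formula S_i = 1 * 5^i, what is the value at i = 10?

S_10 = 1 * 5^10 = 1 * 9765625 = 9765625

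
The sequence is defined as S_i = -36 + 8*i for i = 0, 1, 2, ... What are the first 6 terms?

This is an arithmetic sequence.
i=0: S_0 = -36 + 8*0 = -36
i=1: S_1 = -36 + 8*1 = -28
i=2: S_2 = -36 + 8*2 = -20
i=3: S_3 = -36 + 8*3 = -12
i=4: S_4 = -36 + 8*4 = -4
i=5: S_5 = -36 + 8*5 = 4
The first 6 terms are: [-36, -28, -20, -12, -4, 4]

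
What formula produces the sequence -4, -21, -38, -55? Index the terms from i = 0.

Check differences: -21 - -4 = -17
-38 - -21 = -17
Common difference d = -17.
First term a = -4.
Formula: S_i = -4 - 17*i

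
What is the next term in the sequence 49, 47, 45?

Differences: 47 - 49 = -2
This is an arithmetic sequence with common difference d = -2.
Next term = 45 + -2 = 43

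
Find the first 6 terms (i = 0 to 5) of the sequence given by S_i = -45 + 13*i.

This is an arithmetic sequence.
i=0: S_0 = -45 + 13*0 = -45
i=1: S_1 = -45 + 13*1 = -32
i=2: S_2 = -45 + 13*2 = -19
i=3: S_3 = -45 + 13*3 = -6
i=4: S_4 = -45 + 13*4 = 7
i=5: S_5 = -45 + 13*5 = 20
The first 6 terms are: [-45, -32, -19, -6, 7, 20]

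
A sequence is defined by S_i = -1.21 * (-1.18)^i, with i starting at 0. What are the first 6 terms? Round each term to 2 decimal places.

This is a geometric sequence.
i=0: S_0 = -1.21 * (-1.18)^0 = -1.21
i=1: S_1 = -1.21 * (-1.18)^1 ≈ 1.43
i=2: S_2 = -1.21 * (-1.18)^2 ≈ -1.68
i=3: S_3 = -1.21 * (-1.18)^3 ≈ 1.99
i=4: S_4 = -1.21 * (-1.18)^4 ≈ -2.35
i=5: S_5 = -1.21 * (-1.18)^5 ≈ 2.77
The first 6 terms are: [-1.21, 1.43, -1.68, 1.99, -2.35, 2.77]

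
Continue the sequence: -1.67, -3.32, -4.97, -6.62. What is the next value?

Differences: -3.32 - -1.67 = -1.65
This is an arithmetic sequence with common difference d = -1.65.
Next term = -6.62 + -1.65 = -8.27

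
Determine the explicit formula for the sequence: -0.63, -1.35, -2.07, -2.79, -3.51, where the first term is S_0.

Check differences: -1.35 - -0.63 = -0.72
-2.07 - -1.35 = -0.72
Common difference d = -0.72.
First term a = -0.63.
Formula: S_i = -0.63 - 0.72*i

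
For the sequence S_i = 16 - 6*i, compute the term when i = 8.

S_8 = 16 + -6*8 = 16 + -48 = -32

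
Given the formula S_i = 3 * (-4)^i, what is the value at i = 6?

S_6 = 3 * (-4)^6 = 3 * 4096 = 12288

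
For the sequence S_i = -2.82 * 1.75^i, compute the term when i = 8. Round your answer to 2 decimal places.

S_8 = -2.82 * 1.75^8 ≈ -2.82 * 87.9639 ≈ -248.06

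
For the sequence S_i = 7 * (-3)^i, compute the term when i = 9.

S_9 = 7 * (-3)^9 = 7 * -19683 = -137781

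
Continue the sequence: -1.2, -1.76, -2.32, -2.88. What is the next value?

Differences: -1.76 - -1.2 = -0.56
This is an arithmetic sequence with common difference d = -0.56.
Next term = -2.88 + -0.56 = -3.44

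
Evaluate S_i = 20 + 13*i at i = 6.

S_6 = 20 + 13*6 = 20 + 78 = 98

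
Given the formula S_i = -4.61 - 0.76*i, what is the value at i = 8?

S_8 = -4.61 + -0.76*8 = -4.61 + -6.08 = -10.69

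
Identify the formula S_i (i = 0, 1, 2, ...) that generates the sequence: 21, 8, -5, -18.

Check differences: 8 - 21 = -13
-5 - 8 = -13
Common difference d = -13.
First term a = 21.
Formula: S_i = 21 - 13*i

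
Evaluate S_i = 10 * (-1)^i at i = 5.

S_5 = 10 * (-1)^5 = 10 * -1 = -10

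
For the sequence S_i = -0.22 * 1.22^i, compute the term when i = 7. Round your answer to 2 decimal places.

S_7 = -0.22 * 1.22^7 ≈ -0.22 * 4.0227 ≈ -0.88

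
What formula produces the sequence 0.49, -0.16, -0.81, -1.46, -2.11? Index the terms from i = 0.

Check differences: -0.16 - 0.49 = -0.65
-0.81 - -0.16 = -0.65
Common difference d = -0.65.
First term a = 0.49.
Formula: S_i = 0.49 - 0.65*i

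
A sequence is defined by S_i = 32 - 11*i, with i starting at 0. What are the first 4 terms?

This is an arithmetic sequence.
i=0: S_0 = 32 + -11*0 = 32
i=1: S_1 = 32 + -11*1 = 21
i=2: S_2 = 32 + -11*2 = 10
i=3: S_3 = 32 + -11*3 = -1
The first 4 terms are: [32, 21, 10, -1]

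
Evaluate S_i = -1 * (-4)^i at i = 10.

S_10 = -1 * (-4)^10 = -1 * 1048576 = -1048576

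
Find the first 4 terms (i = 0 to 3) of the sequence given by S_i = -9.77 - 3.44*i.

This is an arithmetic sequence.
i=0: S_0 = -9.77 + -3.44*0 = -9.77
i=1: S_1 = -9.77 + -3.44*1 = -13.21
i=2: S_2 = -9.77 + -3.44*2 = -16.65
i=3: S_3 = -9.77 + -3.44*3 = -20.09
The first 4 terms are: [-9.77, -13.21, -16.65, -20.09]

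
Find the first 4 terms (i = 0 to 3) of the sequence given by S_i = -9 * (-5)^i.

This is a geometric sequence.
i=0: S_0 = -9 * (-5)^0 = -9
i=1: S_1 = -9 * (-5)^1 = 45
i=2: S_2 = -9 * (-5)^2 = -225
i=3: S_3 = -9 * (-5)^3 = 1125
The first 4 terms are: [-9, 45, -225, 1125]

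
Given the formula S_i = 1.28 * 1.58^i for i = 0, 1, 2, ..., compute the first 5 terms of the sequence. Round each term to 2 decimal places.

This is a geometric sequence.
i=0: S_0 = 1.28 * 1.58^0 = 1.28
i=1: S_1 = 1.28 * 1.58^1 ≈ 2.02
i=2: S_2 = 1.28 * 1.58^2 ≈ 3.2
i=3: S_3 = 1.28 * 1.58^3 ≈ 5.05
i=4: S_4 = 1.28 * 1.58^4 ≈ 7.98
The first 5 terms are: [1.28, 2.02, 3.2, 5.05, 7.98]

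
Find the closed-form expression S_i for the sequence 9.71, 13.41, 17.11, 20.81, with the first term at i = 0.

Check differences: 13.41 - 9.71 = 3.7
17.11 - 13.41 = 3.7
Common difference d = 3.7.
First term a = 9.71.
Formula: S_i = 9.71 + 3.70*i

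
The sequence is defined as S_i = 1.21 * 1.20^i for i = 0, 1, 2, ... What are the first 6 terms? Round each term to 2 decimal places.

This is a geometric sequence.
i=0: S_0 = 1.21 * 1.2^0 = 1.21
i=1: S_1 = 1.21 * 1.2^1 ≈ 1.45
i=2: S_2 = 1.21 * 1.2^2 ≈ 1.74
i=3: S_3 = 1.21 * 1.2^3 ≈ 2.09
i=4: S_4 = 1.21 * 1.2^4 ≈ 2.51
i=5: S_5 = 1.21 * 1.2^5 ≈ 3.01
The first 6 terms are: [1.21, 1.45, 1.74, 2.09, 2.51, 3.01]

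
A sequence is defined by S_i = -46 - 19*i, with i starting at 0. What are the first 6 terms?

This is an arithmetic sequence.
i=0: S_0 = -46 + -19*0 = -46
i=1: S_1 = -46 + -19*1 = -65
i=2: S_2 = -46 + -19*2 = -84
i=3: S_3 = -46 + -19*3 = -103
i=4: S_4 = -46 + -19*4 = -122
i=5: S_5 = -46 + -19*5 = -141
The first 6 terms are: [-46, -65, -84, -103, -122, -141]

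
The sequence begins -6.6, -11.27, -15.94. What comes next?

Differences: -11.27 - -6.6 = -4.67
This is an arithmetic sequence with common difference d = -4.67.
Next term = -15.94 + -4.67 = -20.61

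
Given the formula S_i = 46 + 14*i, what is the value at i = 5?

S_5 = 46 + 14*5 = 46 + 70 = 116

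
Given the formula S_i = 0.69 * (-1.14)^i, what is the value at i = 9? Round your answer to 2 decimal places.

S_9 = 0.69 * (-1.14)^9 ≈ 0.69 * -3.2519 ≈ -2.24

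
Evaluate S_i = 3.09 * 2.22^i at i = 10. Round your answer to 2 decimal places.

S_10 = 3.09 * 2.22^10 ≈ 3.09 * 2907.5671 ≈ 8984.38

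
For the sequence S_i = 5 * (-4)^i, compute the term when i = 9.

S_9 = 5 * (-4)^9 = 5 * -262144 = -1310720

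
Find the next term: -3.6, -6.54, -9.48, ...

Differences: -6.54 - -3.6 = -2.94
This is an arithmetic sequence with common difference d = -2.94.
Next term = -9.48 + -2.94 = -12.42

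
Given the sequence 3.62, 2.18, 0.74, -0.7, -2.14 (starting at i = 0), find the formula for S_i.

Check differences: 2.18 - 3.62 = -1.44
0.74 - 2.18 = -1.44
Common difference d = -1.44.
First term a = 3.62.
Formula: S_i = 3.62 - 1.44*i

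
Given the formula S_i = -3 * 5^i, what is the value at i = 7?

S_7 = -3 * 5^7 = -3 * 78125 = -234375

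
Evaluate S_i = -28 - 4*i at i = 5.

S_5 = -28 + -4*5 = -28 + -20 = -48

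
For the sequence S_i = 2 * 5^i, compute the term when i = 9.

S_9 = 2 * 5^9 = 2 * 1953125 = 3906250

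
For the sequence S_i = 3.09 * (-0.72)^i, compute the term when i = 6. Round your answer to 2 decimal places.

S_6 = 3.09 * (-0.72)^6 ≈ 3.09 * 0.1393 ≈ 0.43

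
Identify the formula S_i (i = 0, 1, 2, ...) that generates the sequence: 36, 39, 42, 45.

Check differences: 39 - 36 = 3
42 - 39 = 3
Common difference d = 3.
First term a = 36.
Formula: S_i = 36 + 3*i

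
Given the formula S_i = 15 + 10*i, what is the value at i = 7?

S_7 = 15 + 10*7 = 15 + 70 = 85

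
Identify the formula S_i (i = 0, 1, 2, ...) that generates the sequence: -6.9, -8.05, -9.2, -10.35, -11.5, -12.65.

Check differences: -8.05 - -6.9 = -1.15
-9.2 - -8.05 = -1.15
Common difference d = -1.15.
First term a = -6.9.
Formula: S_i = -6.90 - 1.15*i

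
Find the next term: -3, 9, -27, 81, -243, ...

Ratios: 9 / -3 = -3.0
This is a geometric sequence with common ratio r = -3.
Next term = -243 * -3 = 729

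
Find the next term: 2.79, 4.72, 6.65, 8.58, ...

Differences: 4.72 - 2.79 = 1.93
This is an arithmetic sequence with common difference d = 1.93.
Next term = 8.58 + 1.93 = 10.51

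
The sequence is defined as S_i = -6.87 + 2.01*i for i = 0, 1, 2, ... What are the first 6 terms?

This is an arithmetic sequence.
i=0: S_0 = -6.87 + 2.01*0 = -6.87
i=1: S_1 = -6.87 + 2.01*1 = -4.86
i=2: S_2 = -6.87 + 2.01*2 = -2.85
i=3: S_3 = -6.87 + 2.01*3 = -0.84
i=4: S_4 = -6.87 + 2.01*4 = 1.17
i=5: S_5 = -6.87 + 2.01*5 = 3.18
The first 6 terms are: [-6.87, -4.86, -2.85, -0.84, 1.17, 3.18]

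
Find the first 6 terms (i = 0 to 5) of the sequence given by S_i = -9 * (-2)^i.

This is a geometric sequence.
i=0: S_0 = -9 * (-2)^0 = -9
i=1: S_1 = -9 * (-2)^1 = 18
i=2: S_2 = -9 * (-2)^2 = -36
i=3: S_3 = -9 * (-2)^3 = 72
i=4: S_4 = -9 * (-2)^4 = -144
i=5: S_5 = -9 * (-2)^5 = 288
The first 6 terms are: [-9, 18, -36, 72, -144, 288]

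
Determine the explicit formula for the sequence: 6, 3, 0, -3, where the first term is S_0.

Check differences: 3 - 6 = -3
0 - 3 = -3
Common difference d = -3.
First term a = 6.
Formula: S_i = 6 - 3*i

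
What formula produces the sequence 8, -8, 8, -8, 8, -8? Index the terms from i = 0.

Check ratios: -8 / 8 = -1.0
Common ratio r = -1.
First term a = 8.
Formula: S_i = 8 * (-1)^i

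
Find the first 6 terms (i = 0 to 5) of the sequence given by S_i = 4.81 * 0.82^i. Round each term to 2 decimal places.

This is a geometric sequence.
i=0: S_0 = 4.81 * 0.82^0 = 4.81
i=1: S_1 = 4.81 * 0.82^1 ≈ 3.94
i=2: S_2 = 4.81 * 0.82^2 ≈ 3.23
i=3: S_3 = 4.81 * 0.82^3 ≈ 2.65
i=4: S_4 = 4.81 * 0.82^4 ≈ 2.17
i=5: S_5 = 4.81 * 0.82^5 ≈ 1.78
The first 6 terms are: [4.81, 3.94, 3.23, 2.65, 2.17, 1.78]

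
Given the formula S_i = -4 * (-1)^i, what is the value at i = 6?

S_6 = -4 * (-1)^6 = -4 * 1 = -4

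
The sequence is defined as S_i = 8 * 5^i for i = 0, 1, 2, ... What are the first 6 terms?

This is a geometric sequence.
i=0: S_0 = 8 * 5^0 = 8
i=1: S_1 = 8 * 5^1 = 40
i=2: S_2 = 8 * 5^2 = 200
i=3: S_3 = 8 * 5^3 = 1000
i=4: S_4 = 8 * 5^4 = 5000
i=5: S_5 = 8 * 5^5 = 25000
The first 6 terms are: [8, 40, 200, 1000, 5000, 25000]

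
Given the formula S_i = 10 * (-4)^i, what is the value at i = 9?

S_9 = 10 * (-4)^9 = 10 * -262144 = -2621440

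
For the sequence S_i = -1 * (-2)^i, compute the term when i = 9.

S_9 = -1 * (-2)^9 = -1 * -512 = 512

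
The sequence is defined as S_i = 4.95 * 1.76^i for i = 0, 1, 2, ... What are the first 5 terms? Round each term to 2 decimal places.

This is a geometric sequence.
i=0: S_0 = 4.95 * 1.76^0 = 4.95
i=1: S_1 = 4.95 * 1.76^1 ≈ 8.71
i=2: S_2 = 4.95 * 1.76^2 ≈ 15.33
i=3: S_3 = 4.95 * 1.76^3 ≈ 26.99
i=4: S_4 = 4.95 * 1.76^4 ≈ 47.5
The first 5 terms are: [4.95, 8.71, 15.33, 26.99, 47.5]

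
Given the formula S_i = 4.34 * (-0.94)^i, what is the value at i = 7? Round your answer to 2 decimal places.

S_7 = 4.34 * (-0.94)^7 ≈ 4.34 * -0.6485 ≈ -2.81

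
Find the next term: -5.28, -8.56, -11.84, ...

Differences: -8.56 - -5.28 = -3.28
This is an arithmetic sequence with common difference d = -3.28.
Next term = -11.84 + -3.28 = -15.12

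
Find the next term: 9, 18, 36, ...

Ratios: 18 / 9 = 2.0
This is a geometric sequence with common ratio r = 2.
Next term = 36 * 2 = 72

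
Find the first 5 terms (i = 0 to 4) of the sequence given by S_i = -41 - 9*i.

This is an arithmetic sequence.
i=0: S_0 = -41 + -9*0 = -41
i=1: S_1 = -41 + -9*1 = -50
i=2: S_2 = -41 + -9*2 = -59
i=3: S_3 = -41 + -9*3 = -68
i=4: S_4 = -41 + -9*4 = -77
The first 5 terms are: [-41, -50, -59, -68, -77]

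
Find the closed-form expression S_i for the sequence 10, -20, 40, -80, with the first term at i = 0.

Check ratios: -20 / 10 = -2.0
Common ratio r = -2.
First term a = 10.
Formula: S_i = 10 * (-2)^i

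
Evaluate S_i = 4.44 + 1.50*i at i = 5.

S_5 = 4.44 + 1.5*5 = 4.44 + 7.5 = 11.94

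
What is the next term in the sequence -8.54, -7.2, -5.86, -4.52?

Differences: -7.2 - -8.54 = 1.34
This is an arithmetic sequence with common difference d = 1.34.
Next term = -4.52 + 1.34 = -3.18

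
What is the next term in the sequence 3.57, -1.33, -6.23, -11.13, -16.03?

Differences: -1.33 - 3.57 = -4.9
This is an arithmetic sequence with common difference d = -4.9.
Next term = -16.03 + -4.9 = -20.93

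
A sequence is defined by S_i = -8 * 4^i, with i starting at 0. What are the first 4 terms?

This is a geometric sequence.
i=0: S_0 = -8 * 4^0 = -8
i=1: S_1 = -8 * 4^1 = -32
i=2: S_2 = -8 * 4^2 = -128
i=3: S_3 = -8 * 4^3 = -512
The first 4 terms are: [-8, -32, -128, -512]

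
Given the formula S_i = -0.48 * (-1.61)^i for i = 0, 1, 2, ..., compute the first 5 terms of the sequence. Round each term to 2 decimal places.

This is a geometric sequence.
i=0: S_0 = -0.48 * (-1.61)^0 = -0.48
i=1: S_1 = -0.48 * (-1.61)^1 ≈ 0.77
i=2: S_2 = -0.48 * (-1.61)^2 ≈ -1.24
i=3: S_3 = -0.48 * (-1.61)^3 ≈ 2.0
i=4: S_4 = -0.48 * (-1.61)^4 ≈ -3.23
The first 5 terms are: [-0.48, 0.77, -1.24, 2.0, -3.23]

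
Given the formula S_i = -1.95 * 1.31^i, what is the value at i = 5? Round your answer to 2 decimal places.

S_5 = -1.95 * 1.31^5 ≈ -1.95 * 3.8579 ≈ -7.52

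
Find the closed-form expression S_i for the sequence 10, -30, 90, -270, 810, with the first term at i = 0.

Check ratios: -30 / 10 = -3.0
Common ratio r = -3.
First term a = 10.
Formula: S_i = 10 * (-3)^i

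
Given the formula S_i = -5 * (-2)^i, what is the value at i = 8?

S_8 = -5 * (-2)^8 = -5 * 256 = -1280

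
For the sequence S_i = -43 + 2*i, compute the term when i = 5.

S_5 = -43 + 2*5 = -43 + 10 = -33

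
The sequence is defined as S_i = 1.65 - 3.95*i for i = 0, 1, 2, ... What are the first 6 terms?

This is an arithmetic sequence.
i=0: S_0 = 1.65 + -3.95*0 = 1.65
i=1: S_1 = 1.65 + -3.95*1 = -2.3
i=2: S_2 = 1.65 + -3.95*2 = -6.25
i=3: S_3 = 1.65 + -3.95*3 = -10.2
i=4: S_4 = 1.65 + -3.95*4 = -14.15
i=5: S_5 = 1.65 + -3.95*5 = -18.1
The first 6 terms are: [1.65, -2.3, -6.25, -10.2, -14.15, -18.1]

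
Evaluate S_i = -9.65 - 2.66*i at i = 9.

S_9 = -9.65 + -2.66*9 = -9.65 + -23.94 = -33.59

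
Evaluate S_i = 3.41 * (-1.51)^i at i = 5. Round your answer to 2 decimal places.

S_5 = 3.41 * (-1.51)^5 ≈ 3.41 * -7.8503 ≈ -26.77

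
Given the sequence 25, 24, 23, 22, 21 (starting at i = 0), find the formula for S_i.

Check differences: 24 - 25 = -1
23 - 24 = -1
Common difference d = -1.
First term a = 25.
Formula: S_i = 25 - 1*i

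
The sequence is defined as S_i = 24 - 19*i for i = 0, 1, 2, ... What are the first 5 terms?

This is an arithmetic sequence.
i=0: S_0 = 24 + -19*0 = 24
i=1: S_1 = 24 + -19*1 = 5
i=2: S_2 = 24 + -19*2 = -14
i=3: S_3 = 24 + -19*3 = -33
i=4: S_4 = 24 + -19*4 = -52
The first 5 terms are: [24, 5, -14, -33, -52]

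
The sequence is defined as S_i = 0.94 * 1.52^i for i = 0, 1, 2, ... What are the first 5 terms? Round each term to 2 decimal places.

This is a geometric sequence.
i=0: S_0 = 0.94 * 1.52^0 = 0.94
i=1: S_1 = 0.94 * 1.52^1 ≈ 1.43
i=2: S_2 = 0.94 * 1.52^2 ≈ 2.17
i=3: S_3 = 0.94 * 1.52^3 ≈ 3.3
i=4: S_4 = 0.94 * 1.52^4 ≈ 5.02
The first 5 terms are: [0.94, 1.43, 2.17, 3.3, 5.02]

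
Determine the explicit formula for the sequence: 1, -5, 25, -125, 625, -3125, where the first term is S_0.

Check ratios: -5 / 1 = -5.0
Common ratio r = -5.
First term a = 1.
Formula: S_i = 1 * (-5)^i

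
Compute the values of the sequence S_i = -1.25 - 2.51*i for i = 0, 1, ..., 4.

This is an arithmetic sequence.
i=0: S_0 = -1.25 + -2.51*0 = -1.25
i=1: S_1 = -1.25 + -2.51*1 = -3.76
i=2: S_2 = -1.25 + -2.51*2 = -6.27
i=3: S_3 = -1.25 + -2.51*3 = -8.78
i=4: S_4 = -1.25 + -2.51*4 = -11.29
The first 5 terms are: [-1.25, -3.76, -6.27, -8.78, -11.29]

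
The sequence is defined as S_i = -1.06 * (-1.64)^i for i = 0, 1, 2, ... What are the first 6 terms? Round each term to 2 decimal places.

This is a geometric sequence.
i=0: S_0 = -1.06 * (-1.64)^0 = -1.06
i=1: S_1 = -1.06 * (-1.64)^1 ≈ 1.74
i=2: S_2 = -1.06 * (-1.64)^2 ≈ -2.85
i=3: S_3 = -1.06 * (-1.64)^3 ≈ 4.68
i=4: S_4 = -1.06 * (-1.64)^4 ≈ -7.67
i=5: S_5 = -1.06 * (-1.64)^5 ≈ 12.58
The first 6 terms are: [-1.06, 1.74, -2.85, 4.68, -7.67, 12.58]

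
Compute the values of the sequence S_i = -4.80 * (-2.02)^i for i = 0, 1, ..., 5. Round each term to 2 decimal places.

This is a geometric sequence.
i=0: S_0 = -4.8 * (-2.02)^0 = -4.8
i=1: S_1 = -4.8 * (-2.02)^1 ≈ 9.7
i=2: S_2 = -4.8 * (-2.02)^2 ≈ -19.59
i=3: S_3 = -4.8 * (-2.02)^3 ≈ 39.56
i=4: S_4 = -4.8 * (-2.02)^4 ≈ -79.92
i=5: S_5 = -4.8 * (-2.02)^5 ≈ 161.44
The first 6 terms are: [-4.8, 9.7, -19.59, 39.56, -79.92, 161.44]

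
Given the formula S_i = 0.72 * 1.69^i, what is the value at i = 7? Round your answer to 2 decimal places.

S_7 = 0.72 * 1.69^7 ≈ 0.72 * 39.3738 ≈ 28.35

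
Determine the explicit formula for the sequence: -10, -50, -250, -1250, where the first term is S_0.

Check ratios: -50 / -10 = 5.0
Common ratio r = 5.
First term a = -10.
Formula: S_i = -10 * 5^i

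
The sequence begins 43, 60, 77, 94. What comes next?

Differences: 60 - 43 = 17
This is an arithmetic sequence with common difference d = 17.
Next term = 94 + 17 = 111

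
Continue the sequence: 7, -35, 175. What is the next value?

Ratios: -35 / 7 = -5.0
This is a geometric sequence with common ratio r = -5.
Next term = 175 * -5 = -875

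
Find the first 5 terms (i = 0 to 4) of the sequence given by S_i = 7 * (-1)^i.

This is a geometric sequence.
i=0: S_0 = 7 * (-1)^0 = 7
i=1: S_1 = 7 * (-1)^1 = -7
i=2: S_2 = 7 * (-1)^2 = 7
i=3: S_3 = 7 * (-1)^3 = -7
i=4: S_4 = 7 * (-1)^4 = 7
The first 5 terms are: [7, -7, 7, -7, 7]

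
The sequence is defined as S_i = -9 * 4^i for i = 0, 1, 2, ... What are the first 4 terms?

This is a geometric sequence.
i=0: S_0 = -9 * 4^0 = -9
i=1: S_1 = -9 * 4^1 = -36
i=2: S_2 = -9 * 4^2 = -144
i=3: S_3 = -9 * 4^3 = -576
The first 4 terms are: [-9, -36, -144, -576]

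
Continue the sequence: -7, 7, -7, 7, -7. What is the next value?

Ratios: 7 / -7 = -1.0
This is a geometric sequence with common ratio r = -1.
Next term = -7 * -1 = 7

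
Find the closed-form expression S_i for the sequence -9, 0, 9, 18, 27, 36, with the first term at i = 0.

Check differences: 0 - -9 = 9
9 - 0 = 9
Common difference d = 9.
First term a = -9.
Formula: S_i = -9 + 9*i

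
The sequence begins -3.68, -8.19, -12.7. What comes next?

Differences: -8.19 - -3.68 = -4.51
This is an arithmetic sequence with common difference d = -4.51.
Next term = -12.7 + -4.51 = -17.21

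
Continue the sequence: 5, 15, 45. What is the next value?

Ratios: 15 / 5 = 3.0
This is a geometric sequence with common ratio r = 3.
Next term = 45 * 3 = 135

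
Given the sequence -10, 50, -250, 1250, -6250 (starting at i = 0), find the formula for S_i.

Check ratios: 50 / -10 = -5.0
Common ratio r = -5.
First term a = -10.
Formula: S_i = -10 * (-5)^i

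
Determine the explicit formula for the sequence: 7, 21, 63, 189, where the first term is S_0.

Check ratios: 21 / 7 = 3.0
Common ratio r = 3.
First term a = 7.
Formula: S_i = 7 * 3^i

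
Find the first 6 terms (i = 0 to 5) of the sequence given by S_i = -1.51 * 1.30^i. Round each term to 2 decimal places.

This is a geometric sequence.
i=0: S_0 = -1.51 * 1.3^0 = -1.51
i=1: S_1 = -1.51 * 1.3^1 ≈ -1.96
i=2: S_2 = -1.51 * 1.3^2 ≈ -2.55
i=3: S_3 = -1.51 * 1.3^3 ≈ -3.32
i=4: S_4 = -1.51 * 1.3^4 ≈ -4.31
i=5: S_5 = -1.51 * 1.3^5 ≈ -5.61
The first 6 terms are: [-1.51, -1.96, -2.55, -3.32, -4.31, -5.61]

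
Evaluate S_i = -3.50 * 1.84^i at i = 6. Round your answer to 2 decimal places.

S_6 = -3.5 * 1.84^6 ≈ -3.5 * 38.8067 ≈ -135.82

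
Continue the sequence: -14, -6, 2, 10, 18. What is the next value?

Differences: -6 - -14 = 8
This is an arithmetic sequence with common difference d = 8.
Next term = 18 + 8 = 26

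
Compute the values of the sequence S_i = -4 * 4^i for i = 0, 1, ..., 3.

This is a geometric sequence.
i=0: S_0 = -4 * 4^0 = -4
i=1: S_1 = -4 * 4^1 = -16
i=2: S_2 = -4 * 4^2 = -64
i=3: S_3 = -4 * 4^3 = -256
The first 4 terms are: [-4, -16, -64, -256]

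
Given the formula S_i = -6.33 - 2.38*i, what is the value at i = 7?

S_7 = -6.33 + -2.38*7 = -6.33 + -16.66 = -22.99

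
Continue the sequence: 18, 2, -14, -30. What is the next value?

Differences: 2 - 18 = -16
This is an arithmetic sequence with common difference d = -16.
Next term = -30 + -16 = -46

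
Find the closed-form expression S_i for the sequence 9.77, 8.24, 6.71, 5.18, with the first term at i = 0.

Check differences: 8.24 - 9.77 = -1.53
6.71 - 8.24 = -1.53
Common difference d = -1.53.
First term a = 9.77.
Formula: S_i = 9.77 - 1.53*i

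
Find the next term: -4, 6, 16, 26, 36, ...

Differences: 6 - -4 = 10
This is an arithmetic sequence with common difference d = 10.
Next term = 36 + 10 = 46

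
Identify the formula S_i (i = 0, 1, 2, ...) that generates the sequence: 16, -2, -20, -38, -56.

Check differences: -2 - 16 = -18
-20 - -2 = -18
Common difference d = -18.
First term a = 16.
Formula: S_i = 16 - 18*i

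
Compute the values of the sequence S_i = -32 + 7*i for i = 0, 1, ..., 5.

This is an arithmetic sequence.
i=0: S_0 = -32 + 7*0 = -32
i=1: S_1 = -32 + 7*1 = -25
i=2: S_2 = -32 + 7*2 = -18
i=3: S_3 = -32 + 7*3 = -11
i=4: S_4 = -32 + 7*4 = -4
i=5: S_5 = -32 + 7*5 = 3
The first 6 terms are: [-32, -25, -18, -11, -4, 3]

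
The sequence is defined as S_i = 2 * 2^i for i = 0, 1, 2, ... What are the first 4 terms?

This is a geometric sequence.
i=0: S_0 = 2 * 2^0 = 2
i=1: S_1 = 2 * 2^1 = 4
i=2: S_2 = 2 * 2^2 = 8
i=3: S_3 = 2 * 2^3 = 16
The first 4 terms are: [2, 4, 8, 16]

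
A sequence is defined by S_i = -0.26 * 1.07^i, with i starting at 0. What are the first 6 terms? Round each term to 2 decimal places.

This is a geometric sequence.
i=0: S_0 = -0.26 * 1.07^0 = -0.26
i=1: S_1 = -0.26 * 1.07^1 ≈ -0.28
i=2: S_2 = -0.26 * 1.07^2 ≈ -0.3
i=3: S_3 = -0.26 * 1.07^3 ≈ -0.32
i=4: S_4 = -0.26 * 1.07^4 ≈ -0.34
i=5: S_5 = -0.26 * 1.07^5 ≈ -0.36
The first 6 terms are: [-0.26, -0.28, -0.3, -0.32, -0.34, -0.36]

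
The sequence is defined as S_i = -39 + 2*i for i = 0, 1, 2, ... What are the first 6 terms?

This is an arithmetic sequence.
i=0: S_0 = -39 + 2*0 = -39
i=1: S_1 = -39 + 2*1 = -37
i=2: S_2 = -39 + 2*2 = -35
i=3: S_3 = -39 + 2*3 = -33
i=4: S_4 = -39 + 2*4 = -31
i=5: S_5 = -39 + 2*5 = -29
The first 6 terms are: [-39, -37, -35, -33, -31, -29]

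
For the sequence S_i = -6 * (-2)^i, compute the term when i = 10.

S_10 = -6 * (-2)^10 = -6 * 1024 = -6144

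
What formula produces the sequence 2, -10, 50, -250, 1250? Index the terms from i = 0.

Check ratios: -10 / 2 = -5.0
Common ratio r = -5.
First term a = 2.
Formula: S_i = 2 * (-5)^i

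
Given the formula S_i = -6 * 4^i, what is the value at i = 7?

S_7 = -6 * 4^7 = -6 * 16384 = -98304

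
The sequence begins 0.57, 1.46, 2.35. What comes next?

Differences: 1.46 - 0.57 = 0.89
This is an arithmetic sequence with common difference d = 0.89.
Next term = 2.35 + 0.89 = 3.24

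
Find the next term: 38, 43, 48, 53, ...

Differences: 43 - 38 = 5
This is an arithmetic sequence with common difference d = 5.
Next term = 53 + 5 = 58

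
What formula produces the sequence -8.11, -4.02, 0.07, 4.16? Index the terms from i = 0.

Check differences: -4.02 - -8.11 = 4.09
0.07 - -4.02 = 4.09
Common difference d = 4.09.
First term a = -8.11.
Formula: S_i = -8.11 + 4.09*i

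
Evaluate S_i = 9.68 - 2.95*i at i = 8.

S_8 = 9.68 + -2.95*8 = 9.68 + -23.6 = -13.92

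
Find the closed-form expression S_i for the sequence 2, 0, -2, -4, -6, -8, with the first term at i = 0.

Check differences: 0 - 2 = -2
-2 - 0 = -2
Common difference d = -2.
First term a = 2.
Formula: S_i = 2 - 2*i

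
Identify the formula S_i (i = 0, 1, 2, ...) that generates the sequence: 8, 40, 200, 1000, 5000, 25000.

Check ratios: 40 / 8 = 5.0
Common ratio r = 5.
First term a = 8.
Formula: S_i = 8 * 5^i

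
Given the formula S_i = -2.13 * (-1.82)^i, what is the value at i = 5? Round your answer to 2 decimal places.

S_5 = -2.13 * (-1.82)^5 ≈ -2.13 * -19.969 ≈ 42.53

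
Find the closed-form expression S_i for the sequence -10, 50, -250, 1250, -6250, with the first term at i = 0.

Check ratios: 50 / -10 = -5.0
Common ratio r = -5.
First term a = -10.
Formula: S_i = -10 * (-5)^i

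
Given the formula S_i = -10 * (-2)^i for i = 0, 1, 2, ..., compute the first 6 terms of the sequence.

This is a geometric sequence.
i=0: S_0 = -10 * (-2)^0 = -10
i=1: S_1 = -10 * (-2)^1 = 20
i=2: S_2 = -10 * (-2)^2 = -40
i=3: S_3 = -10 * (-2)^3 = 80
i=4: S_4 = -10 * (-2)^4 = -160
i=5: S_5 = -10 * (-2)^5 = 320
The first 6 terms are: [-10, 20, -40, 80, -160, 320]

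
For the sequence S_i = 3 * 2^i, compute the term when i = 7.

S_7 = 3 * 2^7 = 3 * 128 = 384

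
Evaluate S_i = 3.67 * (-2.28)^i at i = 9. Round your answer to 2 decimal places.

S_9 = 3.67 * (-2.28)^9 ≈ 3.67 * -1664.9976 ≈ -6110.54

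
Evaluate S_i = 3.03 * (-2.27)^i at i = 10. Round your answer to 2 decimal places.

S_10 = 3.03 * (-2.27)^10 ≈ 3.03 * 3632.9429 ≈ 11007.82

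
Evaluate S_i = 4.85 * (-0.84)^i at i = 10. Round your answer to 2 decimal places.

S_10 = 4.85 * (-0.84)^10 ≈ 4.85 * 0.1749 ≈ 0.85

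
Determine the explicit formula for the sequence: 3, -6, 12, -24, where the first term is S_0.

Check ratios: -6 / 3 = -2.0
Common ratio r = -2.
First term a = 3.
Formula: S_i = 3 * (-2)^i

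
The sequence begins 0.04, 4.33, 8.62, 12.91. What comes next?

Differences: 4.33 - 0.04 = 4.29
This is an arithmetic sequence with common difference d = 4.29.
Next term = 12.91 + 4.29 = 17.2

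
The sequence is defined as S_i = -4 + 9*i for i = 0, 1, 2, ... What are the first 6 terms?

This is an arithmetic sequence.
i=0: S_0 = -4 + 9*0 = -4
i=1: S_1 = -4 + 9*1 = 5
i=2: S_2 = -4 + 9*2 = 14
i=3: S_3 = -4 + 9*3 = 23
i=4: S_4 = -4 + 9*4 = 32
i=5: S_5 = -4 + 9*5 = 41
The first 6 terms are: [-4, 5, 14, 23, 32, 41]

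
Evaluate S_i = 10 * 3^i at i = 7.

S_7 = 10 * 3^7 = 10 * 2187 = 21870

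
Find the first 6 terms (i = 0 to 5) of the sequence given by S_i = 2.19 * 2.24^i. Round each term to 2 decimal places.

This is a geometric sequence.
i=0: S_0 = 2.19 * 2.24^0 = 2.19
i=1: S_1 = 2.19 * 2.24^1 ≈ 4.91
i=2: S_2 = 2.19 * 2.24^2 ≈ 10.99
i=3: S_3 = 2.19 * 2.24^3 ≈ 24.61
i=4: S_4 = 2.19 * 2.24^4 ≈ 55.14
i=5: S_5 = 2.19 * 2.24^5 ≈ 123.5
The first 6 terms are: [2.19, 4.91, 10.99, 24.61, 55.14, 123.5]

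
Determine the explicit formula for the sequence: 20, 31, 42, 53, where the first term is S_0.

Check differences: 31 - 20 = 11
42 - 31 = 11
Common difference d = 11.
First term a = 20.
Formula: S_i = 20 + 11*i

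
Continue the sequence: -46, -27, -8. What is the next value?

Differences: -27 - -46 = 19
This is an arithmetic sequence with common difference d = 19.
Next term = -8 + 19 = 11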